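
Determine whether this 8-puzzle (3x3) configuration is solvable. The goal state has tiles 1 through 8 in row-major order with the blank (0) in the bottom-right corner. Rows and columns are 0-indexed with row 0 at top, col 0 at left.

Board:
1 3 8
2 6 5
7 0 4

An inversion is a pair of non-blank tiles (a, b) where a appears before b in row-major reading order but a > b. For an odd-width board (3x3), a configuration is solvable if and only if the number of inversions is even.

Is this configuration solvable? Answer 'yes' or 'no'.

Inversions (pairs i<j in row-major order where tile[i] > tile[j] > 0): 10
10 is even, so the puzzle is solvable.

Answer: yes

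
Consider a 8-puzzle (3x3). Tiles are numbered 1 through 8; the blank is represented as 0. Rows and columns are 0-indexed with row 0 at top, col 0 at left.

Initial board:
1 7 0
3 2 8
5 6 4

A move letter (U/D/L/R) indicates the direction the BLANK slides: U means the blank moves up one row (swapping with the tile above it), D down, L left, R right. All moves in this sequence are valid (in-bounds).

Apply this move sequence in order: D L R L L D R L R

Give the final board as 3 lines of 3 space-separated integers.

Answer: 1 7 8
5 3 2
6 0 4

Derivation:
After move 1 (D):
1 7 8
3 2 0
5 6 4

After move 2 (L):
1 7 8
3 0 2
5 6 4

After move 3 (R):
1 7 8
3 2 0
5 6 4

After move 4 (L):
1 7 8
3 0 2
5 6 4

After move 5 (L):
1 7 8
0 3 2
5 6 4

After move 6 (D):
1 7 8
5 3 2
0 6 4

After move 7 (R):
1 7 8
5 3 2
6 0 4

After move 8 (L):
1 7 8
5 3 2
0 6 4

After move 9 (R):
1 7 8
5 3 2
6 0 4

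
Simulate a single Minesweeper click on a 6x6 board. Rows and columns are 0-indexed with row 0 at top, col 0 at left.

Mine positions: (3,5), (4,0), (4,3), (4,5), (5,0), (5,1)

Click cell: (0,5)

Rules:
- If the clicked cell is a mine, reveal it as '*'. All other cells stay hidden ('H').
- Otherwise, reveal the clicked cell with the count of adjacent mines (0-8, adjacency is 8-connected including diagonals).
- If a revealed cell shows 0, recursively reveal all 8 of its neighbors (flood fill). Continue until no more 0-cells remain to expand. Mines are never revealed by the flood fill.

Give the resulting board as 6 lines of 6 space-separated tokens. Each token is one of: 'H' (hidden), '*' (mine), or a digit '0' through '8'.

0 0 0 0 0 0
0 0 0 0 0 0
0 0 0 0 1 1
1 1 1 1 3 H
H H H H H H
H H H H H H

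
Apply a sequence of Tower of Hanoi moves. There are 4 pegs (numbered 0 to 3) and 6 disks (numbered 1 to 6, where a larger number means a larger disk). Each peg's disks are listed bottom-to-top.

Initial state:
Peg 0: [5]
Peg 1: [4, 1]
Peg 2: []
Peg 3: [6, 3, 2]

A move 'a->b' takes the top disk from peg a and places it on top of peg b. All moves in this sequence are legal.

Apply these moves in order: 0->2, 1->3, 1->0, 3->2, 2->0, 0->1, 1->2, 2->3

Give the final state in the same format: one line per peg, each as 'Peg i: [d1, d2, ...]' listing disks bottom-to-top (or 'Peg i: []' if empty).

Answer: Peg 0: [4]
Peg 1: []
Peg 2: [5]
Peg 3: [6, 3, 2, 1]

Derivation:
After move 1 (0->2):
Peg 0: []
Peg 1: [4, 1]
Peg 2: [5]
Peg 3: [6, 3, 2]

After move 2 (1->3):
Peg 0: []
Peg 1: [4]
Peg 2: [5]
Peg 3: [6, 3, 2, 1]

After move 3 (1->0):
Peg 0: [4]
Peg 1: []
Peg 2: [5]
Peg 3: [6, 3, 2, 1]

After move 4 (3->2):
Peg 0: [4]
Peg 1: []
Peg 2: [5, 1]
Peg 3: [6, 3, 2]

After move 5 (2->0):
Peg 0: [4, 1]
Peg 1: []
Peg 2: [5]
Peg 3: [6, 3, 2]

After move 6 (0->1):
Peg 0: [4]
Peg 1: [1]
Peg 2: [5]
Peg 3: [6, 3, 2]

After move 7 (1->2):
Peg 0: [4]
Peg 1: []
Peg 2: [5, 1]
Peg 3: [6, 3, 2]

After move 8 (2->3):
Peg 0: [4]
Peg 1: []
Peg 2: [5]
Peg 3: [6, 3, 2, 1]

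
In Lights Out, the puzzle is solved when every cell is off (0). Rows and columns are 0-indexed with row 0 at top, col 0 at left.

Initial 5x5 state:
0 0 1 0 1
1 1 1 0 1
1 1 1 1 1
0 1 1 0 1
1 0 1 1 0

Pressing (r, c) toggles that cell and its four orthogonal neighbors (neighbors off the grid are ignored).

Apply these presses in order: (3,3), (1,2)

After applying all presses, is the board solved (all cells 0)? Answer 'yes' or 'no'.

Answer: no

Derivation:
After press 1 at (3,3):
0 0 1 0 1
1 1 1 0 1
1 1 1 0 1
0 1 0 1 0
1 0 1 0 0

After press 2 at (1,2):
0 0 0 0 1
1 0 0 1 1
1 1 0 0 1
0 1 0 1 0
1 0 1 0 0

Lights still on: 11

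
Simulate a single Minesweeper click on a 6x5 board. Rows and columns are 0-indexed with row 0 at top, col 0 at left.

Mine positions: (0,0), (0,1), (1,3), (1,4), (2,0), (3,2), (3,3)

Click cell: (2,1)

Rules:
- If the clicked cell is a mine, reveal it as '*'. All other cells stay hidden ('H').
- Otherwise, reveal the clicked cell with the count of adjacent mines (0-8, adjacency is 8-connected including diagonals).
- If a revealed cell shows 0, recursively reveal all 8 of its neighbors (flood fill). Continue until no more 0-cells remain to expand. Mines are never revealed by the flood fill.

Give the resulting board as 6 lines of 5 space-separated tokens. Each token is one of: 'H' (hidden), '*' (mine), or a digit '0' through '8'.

H H H H H
H H H H H
H 2 H H H
H H H H H
H H H H H
H H H H H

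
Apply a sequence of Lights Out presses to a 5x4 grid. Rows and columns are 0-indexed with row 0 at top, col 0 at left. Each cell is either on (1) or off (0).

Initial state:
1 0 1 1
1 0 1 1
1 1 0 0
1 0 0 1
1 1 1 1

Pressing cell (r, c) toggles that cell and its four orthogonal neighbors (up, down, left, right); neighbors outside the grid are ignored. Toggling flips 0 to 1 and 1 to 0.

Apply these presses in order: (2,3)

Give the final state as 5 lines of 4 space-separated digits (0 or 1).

Answer: 1 0 1 1
1 0 1 0
1 1 1 1
1 0 0 0
1 1 1 1

Derivation:
After press 1 at (2,3):
1 0 1 1
1 0 1 0
1 1 1 1
1 0 0 0
1 1 1 1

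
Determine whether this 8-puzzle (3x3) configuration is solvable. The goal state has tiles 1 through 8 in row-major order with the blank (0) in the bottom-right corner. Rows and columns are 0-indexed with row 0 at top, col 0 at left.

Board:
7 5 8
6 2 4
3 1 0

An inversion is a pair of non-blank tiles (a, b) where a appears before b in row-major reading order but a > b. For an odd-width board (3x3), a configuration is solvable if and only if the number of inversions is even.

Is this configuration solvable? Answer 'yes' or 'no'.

Answer: no

Derivation:
Inversions (pairs i<j in row-major order where tile[i] > tile[j] > 0): 23
23 is odd, so the puzzle is not solvable.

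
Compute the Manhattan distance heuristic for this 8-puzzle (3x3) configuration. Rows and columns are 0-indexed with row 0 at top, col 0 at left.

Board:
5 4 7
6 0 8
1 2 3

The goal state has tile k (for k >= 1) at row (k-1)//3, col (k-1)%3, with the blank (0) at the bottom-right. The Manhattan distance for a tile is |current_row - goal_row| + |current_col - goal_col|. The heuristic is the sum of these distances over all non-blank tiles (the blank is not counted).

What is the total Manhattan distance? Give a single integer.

Tile 5: (0,0)->(1,1) = 2
Tile 4: (0,1)->(1,0) = 2
Tile 7: (0,2)->(2,0) = 4
Tile 6: (1,0)->(1,2) = 2
Tile 8: (1,2)->(2,1) = 2
Tile 1: (2,0)->(0,0) = 2
Tile 2: (2,1)->(0,1) = 2
Tile 3: (2,2)->(0,2) = 2
Sum: 2 + 2 + 4 + 2 + 2 + 2 + 2 + 2 = 18

Answer: 18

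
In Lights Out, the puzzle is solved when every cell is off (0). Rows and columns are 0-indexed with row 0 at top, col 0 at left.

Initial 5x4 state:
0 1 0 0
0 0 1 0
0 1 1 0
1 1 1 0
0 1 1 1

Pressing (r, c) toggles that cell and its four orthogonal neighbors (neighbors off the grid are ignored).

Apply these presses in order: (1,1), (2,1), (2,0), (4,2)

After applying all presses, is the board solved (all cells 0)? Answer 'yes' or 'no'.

After press 1 at (1,1):
0 0 0 0
1 1 0 0
0 0 1 0
1 1 1 0
0 1 1 1

After press 2 at (2,1):
0 0 0 0
1 0 0 0
1 1 0 0
1 0 1 0
0 1 1 1

After press 3 at (2,0):
0 0 0 0
0 0 0 0
0 0 0 0
0 0 1 0
0 1 1 1

After press 4 at (4,2):
0 0 0 0
0 0 0 0
0 0 0 0
0 0 0 0
0 0 0 0

Lights still on: 0

Answer: yes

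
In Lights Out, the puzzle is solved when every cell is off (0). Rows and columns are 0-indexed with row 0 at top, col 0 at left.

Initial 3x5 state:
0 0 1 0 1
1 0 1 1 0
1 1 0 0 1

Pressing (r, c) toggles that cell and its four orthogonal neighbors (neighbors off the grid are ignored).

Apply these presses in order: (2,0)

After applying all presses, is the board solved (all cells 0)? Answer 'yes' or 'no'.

After press 1 at (2,0):
0 0 1 0 1
0 0 1 1 0
0 0 0 0 1

Lights still on: 5

Answer: no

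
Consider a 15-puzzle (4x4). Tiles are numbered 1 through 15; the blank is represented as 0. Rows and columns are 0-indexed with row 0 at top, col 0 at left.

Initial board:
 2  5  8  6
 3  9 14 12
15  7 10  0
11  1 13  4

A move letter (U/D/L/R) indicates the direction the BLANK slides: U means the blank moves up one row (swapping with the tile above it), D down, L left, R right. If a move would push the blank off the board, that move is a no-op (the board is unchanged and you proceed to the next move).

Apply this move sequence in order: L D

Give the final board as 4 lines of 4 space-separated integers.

Answer:  2  5  8  6
 3  9 14 12
15  7 13 10
11  1  0  4

Derivation:
After move 1 (L):
 2  5  8  6
 3  9 14 12
15  7  0 10
11  1 13  4

After move 2 (D):
 2  5  8  6
 3  9 14 12
15  7 13 10
11  1  0  4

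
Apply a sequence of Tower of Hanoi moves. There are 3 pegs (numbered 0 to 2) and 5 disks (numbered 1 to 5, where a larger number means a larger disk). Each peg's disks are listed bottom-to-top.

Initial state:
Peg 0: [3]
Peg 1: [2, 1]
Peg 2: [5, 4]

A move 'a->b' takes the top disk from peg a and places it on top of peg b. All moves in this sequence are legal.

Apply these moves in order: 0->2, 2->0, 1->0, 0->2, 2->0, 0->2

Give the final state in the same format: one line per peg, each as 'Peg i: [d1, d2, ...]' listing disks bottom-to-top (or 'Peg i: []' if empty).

Answer: Peg 0: [3]
Peg 1: [2]
Peg 2: [5, 4, 1]

Derivation:
After move 1 (0->2):
Peg 0: []
Peg 1: [2, 1]
Peg 2: [5, 4, 3]

After move 2 (2->0):
Peg 0: [3]
Peg 1: [2, 1]
Peg 2: [5, 4]

After move 3 (1->0):
Peg 0: [3, 1]
Peg 1: [2]
Peg 2: [5, 4]

After move 4 (0->2):
Peg 0: [3]
Peg 1: [2]
Peg 2: [5, 4, 1]

After move 5 (2->0):
Peg 0: [3, 1]
Peg 1: [2]
Peg 2: [5, 4]

After move 6 (0->2):
Peg 0: [3]
Peg 1: [2]
Peg 2: [5, 4, 1]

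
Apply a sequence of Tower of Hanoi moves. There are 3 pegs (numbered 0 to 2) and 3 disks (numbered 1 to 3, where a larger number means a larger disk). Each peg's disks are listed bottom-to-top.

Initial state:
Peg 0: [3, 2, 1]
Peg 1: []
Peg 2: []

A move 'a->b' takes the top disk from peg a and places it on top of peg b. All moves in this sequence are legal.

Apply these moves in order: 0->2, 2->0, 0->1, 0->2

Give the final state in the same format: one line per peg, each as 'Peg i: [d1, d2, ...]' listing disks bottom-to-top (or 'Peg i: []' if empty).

After move 1 (0->2):
Peg 0: [3, 2]
Peg 1: []
Peg 2: [1]

After move 2 (2->0):
Peg 0: [3, 2, 1]
Peg 1: []
Peg 2: []

After move 3 (0->1):
Peg 0: [3, 2]
Peg 1: [1]
Peg 2: []

After move 4 (0->2):
Peg 0: [3]
Peg 1: [1]
Peg 2: [2]

Answer: Peg 0: [3]
Peg 1: [1]
Peg 2: [2]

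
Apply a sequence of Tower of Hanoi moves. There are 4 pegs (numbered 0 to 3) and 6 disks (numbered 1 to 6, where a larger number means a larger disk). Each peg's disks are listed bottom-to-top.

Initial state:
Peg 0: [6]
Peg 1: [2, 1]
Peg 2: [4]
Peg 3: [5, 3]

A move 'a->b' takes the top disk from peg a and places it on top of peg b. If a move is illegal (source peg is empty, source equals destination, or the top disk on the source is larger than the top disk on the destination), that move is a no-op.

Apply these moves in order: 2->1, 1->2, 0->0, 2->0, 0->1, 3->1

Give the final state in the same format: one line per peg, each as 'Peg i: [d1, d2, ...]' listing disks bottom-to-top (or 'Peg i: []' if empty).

After move 1 (2->1):
Peg 0: [6]
Peg 1: [2, 1]
Peg 2: [4]
Peg 3: [5, 3]

After move 2 (1->2):
Peg 0: [6]
Peg 1: [2]
Peg 2: [4, 1]
Peg 3: [5, 3]

After move 3 (0->0):
Peg 0: [6]
Peg 1: [2]
Peg 2: [4, 1]
Peg 3: [5, 3]

After move 4 (2->0):
Peg 0: [6, 1]
Peg 1: [2]
Peg 2: [4]
Peg 3: [5, 3]

After move 5 (0->1):
Peg 0: [6]
Peg 1: [2, 1]
Peg 2: [4]
Peg 3: [5, 3]

After move 6 (3->1):
Peg 0: [6]
Peg 1: [2, 1]
Peg 2: [4]
Peg 3: [5, 3]

Answer: Peg 0: [6]
Peg 1: [2, 1]
Peg 2: [4]
Peg 3: [5, 3]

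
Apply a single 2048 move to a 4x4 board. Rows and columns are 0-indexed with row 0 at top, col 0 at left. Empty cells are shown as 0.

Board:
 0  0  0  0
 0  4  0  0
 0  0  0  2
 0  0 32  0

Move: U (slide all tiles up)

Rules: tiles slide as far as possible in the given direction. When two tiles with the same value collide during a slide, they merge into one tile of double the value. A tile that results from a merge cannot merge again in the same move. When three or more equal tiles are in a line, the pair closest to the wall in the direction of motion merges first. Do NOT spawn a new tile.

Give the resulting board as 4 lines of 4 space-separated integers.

Slide up:
col 0: [0, 0, 0, 0] -> [0, 0, 0, 0]
col 1: [0, 4, 0, 0] -> [4, 0, 0, 0]
col 2: [0, 0, 0, 32] -> [32, 0, 0, 0]
col 3: [0, 0, 2, 0] -> [2, 0, 0, 0]

Answer:  0  4 32  2
 0  0  0  0
 0  0  0  0
 0  0  0  0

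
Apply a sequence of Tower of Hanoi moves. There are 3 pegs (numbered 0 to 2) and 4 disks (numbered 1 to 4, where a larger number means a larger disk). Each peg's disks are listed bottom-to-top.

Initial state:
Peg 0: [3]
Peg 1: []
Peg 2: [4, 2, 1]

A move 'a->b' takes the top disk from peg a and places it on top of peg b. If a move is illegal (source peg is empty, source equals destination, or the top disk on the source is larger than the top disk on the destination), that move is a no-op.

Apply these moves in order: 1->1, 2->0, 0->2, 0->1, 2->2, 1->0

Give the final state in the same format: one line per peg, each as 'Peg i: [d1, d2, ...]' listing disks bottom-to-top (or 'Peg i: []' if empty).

After move 1 (1->1):
Peg 0: [3]
Peg 1: []
Peg 2: [4, 2, 1]

After move 2 (2->0):
Peg 0: [3, 1]
Peg 1: []
Peg 2: [4, 2]

After move 3 (0->2):
Peg 0: [3]
Peg 1: []
Peg 2: [4, 2, 1]

After move 4 (0->1):
Peg 0: []
Peg 1: [3]
Peg 2: [4, 2, 1]

After move 5 (2->2):
Peg 0: []
Peg 1: [3]
Peg 2: [4, 2, 1]

After move 6 (1->0):
Peg 0: [3]
Peg 1: []
Peg 2: [4, 2, 1]

Answer: Peg 0: [3]
Peg 1: []
Peg 2: [4, 2, 1]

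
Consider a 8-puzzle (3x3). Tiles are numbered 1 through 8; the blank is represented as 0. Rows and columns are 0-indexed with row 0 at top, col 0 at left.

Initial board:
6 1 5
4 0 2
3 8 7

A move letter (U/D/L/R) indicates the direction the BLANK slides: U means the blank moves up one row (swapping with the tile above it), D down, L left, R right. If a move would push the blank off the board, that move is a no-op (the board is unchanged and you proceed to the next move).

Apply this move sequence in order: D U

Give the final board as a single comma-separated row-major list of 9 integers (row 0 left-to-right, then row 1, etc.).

After move 1 (D):
6 1 5
4 8 2
3 0 7

After move 2 (U):
6 1 5
4 0 2
3 8 7

Answer: 6, 1, 5, 4, 0, 2, 3, 8, 7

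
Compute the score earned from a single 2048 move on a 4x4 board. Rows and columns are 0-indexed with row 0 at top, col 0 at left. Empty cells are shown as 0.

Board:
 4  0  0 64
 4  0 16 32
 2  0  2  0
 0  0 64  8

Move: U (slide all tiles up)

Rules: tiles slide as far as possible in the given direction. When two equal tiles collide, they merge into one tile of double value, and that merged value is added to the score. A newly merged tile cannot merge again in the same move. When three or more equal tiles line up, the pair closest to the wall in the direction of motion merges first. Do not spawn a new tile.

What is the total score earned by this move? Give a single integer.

Answer: 8

Derivation:
Slide up:
col 0: [4, 4, 2, 0] -> [8, 2, 0, 0]  score +8 (running 8)
col 1: [0, 0, 0, 0] -> [0, 0, 0, 0]  score +0 (running 8)
col 2: [0, 16, 2, 64] -> [16, 2, 64, 0]  score +0 (running 8)
col 3: [64, 32, 0, 8] -> [64, 32, 8, 0]  score +0 (running 8)
Board after move:
 8  0 16 64
 2  0  2 32
 0  0 64  8
 0  0  0  0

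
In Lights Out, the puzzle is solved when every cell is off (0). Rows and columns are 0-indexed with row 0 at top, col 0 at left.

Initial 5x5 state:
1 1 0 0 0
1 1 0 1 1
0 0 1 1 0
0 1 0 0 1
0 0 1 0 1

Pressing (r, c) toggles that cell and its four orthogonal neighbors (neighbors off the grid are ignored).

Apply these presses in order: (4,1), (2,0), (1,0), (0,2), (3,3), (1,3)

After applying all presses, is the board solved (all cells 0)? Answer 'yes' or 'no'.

After press 1 at (4,1):
1 1 0 0 0
1 1 0 1 1
0 0 1 1 0
0 0 0 0 1
1 1 0 0 1

After press 2 at (2,0):
1 1 0 0 0
0 1 0 1 1
1 1 1 1 0
1 0 0 0 1
1 1 0 0 1

After press 3 at (1,0):
0 1 0 0 0
1 0 0 1 1
0 1 1 1 0
1 0 0 0 1
1 1 0 0 1

After press 4 at (0,2):
0 0 1 1 0
1 0 1 1 1
0 1 1 1 0
1 0 0 0 1
1 1 0 0 1

After press 5 at (3,3):
0 0 1 1 0
1 0 1 1 1
0 1 1 0 0
1 0 1 1 0
1 1 0 1 1

After press 6 at (1,3):
0 0 1 0 0
1 0 0 0 0
0 1 1 1 0
1 0 1 1 0
1 1 0 1 1

Lights still on: 12

Answer: no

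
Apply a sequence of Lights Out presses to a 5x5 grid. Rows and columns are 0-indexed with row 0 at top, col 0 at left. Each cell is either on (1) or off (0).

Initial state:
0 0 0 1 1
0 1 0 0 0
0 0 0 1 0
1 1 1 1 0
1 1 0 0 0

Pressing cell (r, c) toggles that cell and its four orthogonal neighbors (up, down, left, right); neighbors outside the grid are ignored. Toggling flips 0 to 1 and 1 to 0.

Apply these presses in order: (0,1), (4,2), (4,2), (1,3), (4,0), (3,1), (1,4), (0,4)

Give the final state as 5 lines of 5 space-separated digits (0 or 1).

Answer: 1 1 1 1 1
0 0 1 0 1
0 1 0 0 1
1 0 0 1 0
0 1 0 0 0

Derivation:
After press 1 at (0,1):
1 1 1 1 1
0 0 0 0 0
0 0 0 1 0
1 1 1 1 0
1 1 0 0 0

After press 2 at (4,2):
1 1 1 1 1
0 0 0 0 0
0 0 0 1 0
1 1 0 1 0
1 0 1 1 0

After press 3 at (4,2):
1 1 1 1 1
0 0 0 0 0
0 0 0 1 0
1 1 1 1 0
1 1 0 0 0

After press 4 at (1,3):
1 1 1 0 1
0 0 1 1 1
0 0 0 0 0
1 1 1 1 0
1 1 0 0 0

After press 5 at (4,0):
1 1 1 0 1
0 0 1 1 1
0 0 0 0 0
0 1 1 1 0
0 0 0 0 0

After press 6 at (3,1):
1 1 1 0 1
0 0 1 1 1
0 1 0 0 0
1 0 0 1 0
0 1 0 0 0

After press 7 at (1,4):
1 1 1 0 0
0 0 1 0 0
0 1 0 0 1
1 0 0 1 0
0 1 0 0 0

After press 8 at (0,4):
1 1 1 1 1
0 0 1 0 1
0 1 0 0 1
1 0 0 1 0
0 1 0 0 0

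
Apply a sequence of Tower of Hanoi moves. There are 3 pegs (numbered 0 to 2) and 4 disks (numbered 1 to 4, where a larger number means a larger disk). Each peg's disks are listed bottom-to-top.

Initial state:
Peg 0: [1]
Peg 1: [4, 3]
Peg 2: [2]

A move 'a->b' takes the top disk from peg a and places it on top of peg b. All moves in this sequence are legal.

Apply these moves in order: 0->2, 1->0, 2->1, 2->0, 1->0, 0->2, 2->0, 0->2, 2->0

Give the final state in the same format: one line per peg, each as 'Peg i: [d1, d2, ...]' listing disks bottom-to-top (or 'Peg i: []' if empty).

After move 1 (0->2):
Peg 0: []
Peg 1: [4, 3]
Peg 2: [2, 1]

After move 2 (1->0):
Peg 0: [3]
Peg 1: [4]
Peg 2: [2, 1]

After move 3 (2->1):
Peg 0: [3]
Peg 1: [4, 1]
Peg 2: [2]

After move 4 (2->0):
Peg 0: [3, 2]
Peg 1: [4, 1]
Peg 2: []

After move 5 (1->0):
Peg 0: [3, 2, 1]
Peg 1: [4]
Peg 2: []

After move 6 (0->2):
Peg 0: [3, 2]
Peg 1: [4]
Peg 2: [1]

After move 7 (2->0):
Peg 0: [3, 2, 1]
Peg 1: [4]
Peg 2: []

After move 8 (0->2):
Peg 0: [3, 2]
Peg 1: [4]
Peg 2: [1]

After move 9 (2->0):
Peg 0: [3, 2, 1]
Peg 1: [4]
Peg 2: []

Answer: Peg 0: [3, 2, 1]
Peg 1: [4]
Peg 2: []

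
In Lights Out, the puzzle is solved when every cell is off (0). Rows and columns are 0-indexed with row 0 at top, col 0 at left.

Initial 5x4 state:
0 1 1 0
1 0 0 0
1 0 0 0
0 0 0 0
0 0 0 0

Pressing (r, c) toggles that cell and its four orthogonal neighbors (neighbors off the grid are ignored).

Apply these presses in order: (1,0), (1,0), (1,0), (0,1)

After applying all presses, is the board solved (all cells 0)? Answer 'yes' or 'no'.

After press 1 at (1,0):
1 1 1 0
0 1 0 0
0 0 0 0
0 0 0 0
0 0 0 0

After press 2 at (1,0):
0 1 1 0
1 0 0 0
1 0 0 0
0 0 0 0
0 0 0 0

After press 3 at (1,0):
1 1 1 0
0 1 0 0
0 0 0 0
0 0 0 0
0 0 0 0

After press 4 at (0,1):
0 0 0 0
0 0 0 0
0 0 0 0
0 0 0 0
0 0 0 0

Lights still on: 0

Answer: yes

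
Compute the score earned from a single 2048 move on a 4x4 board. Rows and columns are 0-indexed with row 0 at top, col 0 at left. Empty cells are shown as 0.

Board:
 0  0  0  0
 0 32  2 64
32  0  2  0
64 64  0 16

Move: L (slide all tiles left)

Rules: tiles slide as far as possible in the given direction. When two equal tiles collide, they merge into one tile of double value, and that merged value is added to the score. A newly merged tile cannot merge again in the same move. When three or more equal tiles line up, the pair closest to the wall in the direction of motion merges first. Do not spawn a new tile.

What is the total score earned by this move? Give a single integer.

Answer: 128

Derivation:
Slide left:
row 0: [0, 0, 0, 0] -> [0, 0, 0, 0]  score +0 (running 0)
row 1: [0, 32, 2, 64] -> [32, 2, 64, 0]  score +0 (running 0)
row 2: [32, 0, 2, 0] -> [32, 2, 0, 0]  score +0 (running 0)
row 3: [64, 64, 0, 16] -> [128, 16, 0, 0]  score +128 (running 128)
Board after move:
  0   0   0   0
 32   2  64   0
 32   2   0   0
128  16   0   0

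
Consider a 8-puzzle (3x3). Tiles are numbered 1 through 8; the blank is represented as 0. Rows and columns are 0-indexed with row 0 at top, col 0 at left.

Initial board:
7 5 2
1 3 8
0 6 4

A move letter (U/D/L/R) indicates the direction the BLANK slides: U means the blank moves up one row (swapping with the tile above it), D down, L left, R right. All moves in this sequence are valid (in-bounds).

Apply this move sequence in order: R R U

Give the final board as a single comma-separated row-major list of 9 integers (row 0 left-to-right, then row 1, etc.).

Answer: 7, 5, 2, 1, 3, 0, 6, 4, 8

Derivation:
After move 1 (R):
7 5 2
1 3 8
6 0 4

After move 2 (R):
7 5 2
1 3 8
6 4 0

After move 3 (U):
7 5 2
1 3 0
6 4 8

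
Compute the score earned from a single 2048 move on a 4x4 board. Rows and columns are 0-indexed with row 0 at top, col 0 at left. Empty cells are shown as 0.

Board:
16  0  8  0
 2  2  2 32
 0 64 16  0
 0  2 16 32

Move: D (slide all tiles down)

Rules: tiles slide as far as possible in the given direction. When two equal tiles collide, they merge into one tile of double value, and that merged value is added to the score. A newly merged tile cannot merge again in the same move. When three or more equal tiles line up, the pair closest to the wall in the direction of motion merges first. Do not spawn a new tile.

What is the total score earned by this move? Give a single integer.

Answer: 96

Derivation:
Slide down:
col 0: [16, 2, 0, 0] -> [0, 0, 16, 2]  score +0 (running 0)
col 1: [0, 2, 64, 2] -> [0, 2, 64, 2]  score +0 (running 0)
col 2: [8, 2, 16, 16] -> [0, 8, 2, 32]  score +32 (running 32)
col 3: [0, 32, 0, 32] -> [0, 0, 0, 64]  score +64 (running 96)
Board after move:
 0  0  0  0
 0  2  8  0
16 64  2  0
 2  2 32 64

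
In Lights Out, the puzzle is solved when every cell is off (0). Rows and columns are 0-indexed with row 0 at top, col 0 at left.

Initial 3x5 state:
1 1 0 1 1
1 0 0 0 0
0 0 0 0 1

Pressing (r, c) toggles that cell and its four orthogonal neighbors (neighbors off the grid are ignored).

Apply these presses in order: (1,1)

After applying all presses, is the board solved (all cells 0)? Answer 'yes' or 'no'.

Answer: no

Derivation:
After press 1 at (1,1):
1 0 0 1 1
0 1 1 0 0
0 1 0 0 1

Lights still on: 7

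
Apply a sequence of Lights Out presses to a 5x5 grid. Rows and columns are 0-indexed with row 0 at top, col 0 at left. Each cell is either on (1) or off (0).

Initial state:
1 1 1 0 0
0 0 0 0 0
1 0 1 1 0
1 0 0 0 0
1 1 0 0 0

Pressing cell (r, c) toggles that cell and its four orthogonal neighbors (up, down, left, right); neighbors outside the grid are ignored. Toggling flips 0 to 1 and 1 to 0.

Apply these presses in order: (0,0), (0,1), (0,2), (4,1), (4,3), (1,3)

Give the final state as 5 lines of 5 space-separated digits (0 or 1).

After press 1 at (0,0):
0 0 1 0 0
1 0 0 0 0
1 0 1 1 0
1 0 0 0 0
1 1 0 0 0

After press 2 at (0,1):
1 1 0 0 0
1 1 0 0 0
1 0 1 1 0
1 0 0 0 0
1 1 0 0 0

After press 3 at (0,2):
1 0 1 1 0
1 1 1 0 0
1 0 1 1 0
1 0 0 0 0
1 1 0 0 0

After press 4 at (4,1):
1 0 1 1 0
1 1 1 0 0
1 0 1 1 0
1 1 0 0 0
0 0 1 0 0

After press 5 at (4,3):
1 0 1 1 0
1 1 1 0 0
1 0 1 1 0
1 1 0 1 0
0 0 0 1 1

After press 6 at (1,3):
1 0 1 0 0
1 1 0 1 1
1 0 1 0 0
1 1 0 1 0
0 0 0 1 1

Answer: 1 0 1 0 0
1 1 0 1 1
1 0 1 0 0
1 1 0 1 0
0 0 0 1 1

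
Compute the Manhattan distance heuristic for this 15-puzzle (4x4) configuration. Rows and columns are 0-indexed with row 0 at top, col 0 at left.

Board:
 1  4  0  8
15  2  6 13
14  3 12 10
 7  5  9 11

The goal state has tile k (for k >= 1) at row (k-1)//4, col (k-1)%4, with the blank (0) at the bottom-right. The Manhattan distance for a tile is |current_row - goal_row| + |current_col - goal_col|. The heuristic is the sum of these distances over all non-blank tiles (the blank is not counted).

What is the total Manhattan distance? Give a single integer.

Answer: 34

Derivation:
Tile 1: at (0,0), goal (0,0), distance |0-0|+|0-0| = 0
Tile 4: at (0,1), goal (0,3), distance |0-0|+|1-3| = 2
Tile 8: at (0,3), goal (1,3), distance |0-1|+|3-3| = 1
Tile 15: at (1,0), goal (3,2), distance |1-3|+|0-2| = 4
Tile 2: at (1,1), goal (0,1), distance |1-0|+|1-1| = 1
Tile 6: at (1,2), goal (1,1), distance |1-1|+|2-1| = 1
Tile 13: at (1,3), goal (3,0), distance |1-3|+|3-0| = 5
Tile 14: at (2,0), goal (3,1), distance |2-3|+|0-1| = 2
Tile 3: at (2,1), goal (0,2), distance |2-0|+|1-2| = 3
Tile 12: at (2,2), goal (2,3), distance |2-2|+|2-3| = 1
Tile 10: at (2,3), goal (2,1), distance |2-2|+|3-1| = 2
Tile 7: at (3,0), goal (1,2), distance |3-1|+|0-2| = 4
Tile 5: at (3,1), goal (1,0), distance |3-1|+|1-0| = 3
Tile 9: at (3,2), goal (2,0), distance |3-2|+|2-0| = 3
Tile 11: at (3,3), goal (2,2), distance |3-2|+|3-2| = 2
Sum: 0 + 2 + 1 + 4 + 1 + 1 + 5 + 2 + 3 + 1 + 2 + 4 + 3 + 3 + 2 = 34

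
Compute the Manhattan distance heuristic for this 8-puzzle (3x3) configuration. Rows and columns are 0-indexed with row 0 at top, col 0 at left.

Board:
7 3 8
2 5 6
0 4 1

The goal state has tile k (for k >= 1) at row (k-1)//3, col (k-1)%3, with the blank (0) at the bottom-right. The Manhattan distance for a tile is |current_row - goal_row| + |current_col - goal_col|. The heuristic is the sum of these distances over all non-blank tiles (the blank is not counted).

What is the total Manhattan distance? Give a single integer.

Tile 7: at (0,0), goal (2,0), distance |0-2|+|0-0| = 2
Tile 3: at (0,1), goal (0,2), distance |0-0|+|1-2| = 1
Tile 8: at (0,2), goal (2,1), distance |0-2|+|2-1| = 3
Tile 2: at (1,0), goal (0,1), distance |1-0|+|0-1| = 2
Tile 5: at (1,1), goal (1,1), distance |1-1|+|1-1| = 0
Tile 6: at (1,2), goal (1,2), distance |1-1|+|2-2| = 0
Tile 4: at (2,1), goal (1,0), distance |2-1|+|1-0| = 2
Tile 1: at (2,2), goal (0,0), distance |2-0|+|2-0| = 4
Sum: 2 + 1 + 3 + 2 + 0 + 0 + 2 + 4 = 14

Answer: 14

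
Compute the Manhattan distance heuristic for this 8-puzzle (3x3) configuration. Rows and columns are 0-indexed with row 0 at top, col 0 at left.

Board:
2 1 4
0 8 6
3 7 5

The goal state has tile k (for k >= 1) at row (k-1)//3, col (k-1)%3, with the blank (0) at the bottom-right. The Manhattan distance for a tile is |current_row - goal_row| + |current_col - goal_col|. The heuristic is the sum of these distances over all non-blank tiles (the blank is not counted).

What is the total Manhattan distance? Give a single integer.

Answer: 13

Derivation:
Tile 2: at (0,0), goal (0,1), distance |0-0|+|0-1| = 1
Tile 1: at (0,1), goal (0,0), distance |0-0|+|1-0| = 1
Tile 4: at (0,2), goal (1,0), distance |0-1|+|2-0| = 3
Tile 8: at (1,1), goal (2,1), distance |1-2|+|1-1| = 1
Tile 6: at (1,2), goal (1,2), distance |1-1|+|2-2| = 0
Tile 3: at (2,0), goal (0,2), distance |2-0|+|0-2| = 4
Tile 7: at (2,1), goal (2,0), distance |2-2|+|1-0| = 1
Tile 5: at (2,2), goal (1,1), distance |2-1|+|2-1| = 2
Sum: 1 + 1 + 3 + 1 + 0 + 4 + 1 + 2 = 13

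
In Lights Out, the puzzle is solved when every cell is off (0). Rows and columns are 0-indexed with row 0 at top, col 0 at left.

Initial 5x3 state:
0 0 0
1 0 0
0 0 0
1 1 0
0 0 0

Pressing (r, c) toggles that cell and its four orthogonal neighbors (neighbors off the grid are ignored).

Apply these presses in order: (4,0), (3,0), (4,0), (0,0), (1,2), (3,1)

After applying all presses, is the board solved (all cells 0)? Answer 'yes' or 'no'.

After press 1 at (4,0):
0 0 0
1 0 0
0 0 0
0 1 0
1 1 0

After press 2 at (3,0):
0 0 0
1 0 0
1 0 0
1 0 0
0 1 0

After press 3 at (4,0):
0 0 0
1 0 0
1 0 0
0 0 0
1 0 0

After press 4 at (0,0):
1 1 0
0 0 0
1 0 0
0 0 0
1 0 0

After press 5 at (1,2):
1 1 1
0 1 1
1 0 1
0 0 0
1 0 0

After press 6 at (3,1):
1 1 1
0 1 1
1 1 1
1 1 1
1 1 0

Lights still on: 13

Answer: no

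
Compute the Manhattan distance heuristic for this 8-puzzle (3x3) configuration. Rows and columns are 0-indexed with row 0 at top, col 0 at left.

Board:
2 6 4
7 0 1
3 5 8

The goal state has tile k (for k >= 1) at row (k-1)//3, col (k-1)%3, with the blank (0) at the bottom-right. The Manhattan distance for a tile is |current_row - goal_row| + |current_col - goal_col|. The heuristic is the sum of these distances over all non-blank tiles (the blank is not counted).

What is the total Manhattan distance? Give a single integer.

Answer: 16

Derivation:
Tile 2: at (0,0), goal (0,1), distance |0-0|+|0-1| = 1
Tile 6: at (0,1), goal (1,2), distance |0-1|+|1-2| = 2
Tile 4: at (0,2), goal (1,0), distance |0-1|+|2-0| = 3
Tile 7: at (1,0), goal (2,0), distance |1-2|+|0-0| = 1
Tile 1: at (1,2), goal (0,0), distance |1-0|+|2-0| = 3
Tile 3: at (2,0), goal (0,2), distance |2-0|+|0-2| = 4
Tile 5: at (2,1), goal (1,1), distance |2-1|+|1-1| = 1
Tile 8: at (2,2), goal (2,1), distance |2-2|+|2-1| = 1
Sum: 1 + 2 + 3 + 1 + 3 + 4 + 1 + 1 = 16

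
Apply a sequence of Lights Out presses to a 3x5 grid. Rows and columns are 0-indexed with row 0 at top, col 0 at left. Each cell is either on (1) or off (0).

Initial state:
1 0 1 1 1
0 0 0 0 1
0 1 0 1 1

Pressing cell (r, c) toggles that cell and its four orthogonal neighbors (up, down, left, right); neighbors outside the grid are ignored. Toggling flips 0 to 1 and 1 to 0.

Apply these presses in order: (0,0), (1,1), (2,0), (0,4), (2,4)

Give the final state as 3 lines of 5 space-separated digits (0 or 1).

After press 1 at (0,0):
0 1 1 1 1
1 0 0 0 1
0 1 0 1 1

After press 2 at (1,1):
0 0 1 1 1
0 1 1 0 1
0 0 0 1 1

After press 3 at (2,0):
0 0 1 1 1
1 1 1 0 1
1 1 0 1 1

After press 4 at (0,4):
0 0 1 0 0
1 1 1 0 0
1 1 0 1 1

After press 5 at (2,4):
0 0 1 0 0
1 1 1 0 1
1 1 0 0 0

Answer: 0 0 1 0 0
1 1 1 0 1
1 1 0 0 0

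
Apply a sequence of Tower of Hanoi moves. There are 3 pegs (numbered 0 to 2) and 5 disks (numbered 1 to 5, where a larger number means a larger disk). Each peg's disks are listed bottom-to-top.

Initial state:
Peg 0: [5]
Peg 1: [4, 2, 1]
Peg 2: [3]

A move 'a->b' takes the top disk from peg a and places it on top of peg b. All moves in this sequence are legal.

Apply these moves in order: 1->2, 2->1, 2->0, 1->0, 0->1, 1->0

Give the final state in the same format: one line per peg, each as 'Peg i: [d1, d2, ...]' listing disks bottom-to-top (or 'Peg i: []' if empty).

Answer: Peg 0: [5, 3, 1]
Peg 1: [4, 2]
Peg 2: []

Derivation:
After move 1 (1->2):
Peg 0: [5]
Peg 1: [4, 2]
Peg 2: [3, 1]

After move 2 (2->1):
Peg 0: [5]
Peg 1: [4, 2, 1]
Peg 2: [3]

After move 3 (2->0):
Peg 0: [5, 3]
Peg 1: [4, 2, 1]
Peg 2: []

After move 4 (1->0):
Peg 0: [5, 3, 1]
Peg 1: [4, 2]
Peg 2: []

After move 5 (0->1):
Peg 0: [5, 3]
Peg 1: [4, 2, 1]
Peg 2: []

After move 6 (1->0):
Peg 0: [5, 3, 1]
Peg 1: [4, 2]
Peg 2: []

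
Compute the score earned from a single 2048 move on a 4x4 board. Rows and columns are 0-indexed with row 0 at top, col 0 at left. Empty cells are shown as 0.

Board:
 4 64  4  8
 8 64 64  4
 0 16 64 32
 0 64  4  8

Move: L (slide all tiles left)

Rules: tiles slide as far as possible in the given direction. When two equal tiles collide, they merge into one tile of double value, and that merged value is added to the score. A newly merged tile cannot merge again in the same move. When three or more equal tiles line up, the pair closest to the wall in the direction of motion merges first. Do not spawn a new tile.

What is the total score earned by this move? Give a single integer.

Answer: 128

Derivation:
Slide left:
row 0: [4, 64, 4, 8] -> [4, 64, 4, 8]  score +0 (running 0)
row 1: [8, 64, 64, 4] -> [8, 128, 4, 0]  score +128 (running 128)
row 2: [0, 16, 64, 32] -> [16, 64, 32, 0]  score +0 (running 128)
row 3: [0, 64, 4, 8] -> [64, 4, 8, 0]  score +0 (running 128)
Board after move:
  4  64   4   8
  8 128   4   0
 16  64  32   0
 64   4   8   0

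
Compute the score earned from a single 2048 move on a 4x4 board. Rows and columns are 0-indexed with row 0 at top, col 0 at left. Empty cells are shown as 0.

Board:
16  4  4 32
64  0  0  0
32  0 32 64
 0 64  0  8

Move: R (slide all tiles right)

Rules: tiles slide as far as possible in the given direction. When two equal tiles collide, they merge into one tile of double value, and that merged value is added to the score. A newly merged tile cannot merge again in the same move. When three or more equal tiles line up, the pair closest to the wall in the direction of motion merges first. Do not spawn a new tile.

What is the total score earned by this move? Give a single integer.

Answer: 72

Derivation:
Slide right:
row 0: [16, 4, 4, 32] -> [0, 16, 8, 32]  score +8 (running 8)
row 1: [64, 0, 0, 0] -> [0, 0, 0, 64]  score +0 (running 8)
row 2: [32, 0, 32, 64] -> [0, 0, 64, 64]  score +64 (running 72)
row 3: [0, 64, 0, 8] -> [0, 0, 64, 8]  score +0 (running 72)
Board after move:
 0 16  8 32
 0  0  0 64
 0  0 64 64
 0  0 64  8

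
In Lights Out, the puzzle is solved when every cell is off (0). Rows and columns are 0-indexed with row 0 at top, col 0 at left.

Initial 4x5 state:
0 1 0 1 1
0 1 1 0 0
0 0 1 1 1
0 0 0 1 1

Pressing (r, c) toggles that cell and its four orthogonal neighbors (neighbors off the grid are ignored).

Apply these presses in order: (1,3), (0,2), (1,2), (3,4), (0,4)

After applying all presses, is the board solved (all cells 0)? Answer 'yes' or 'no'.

After press 1 at (1,3):
0 1 0 0 1
0 1 0 1 1
0 0 1 0 1
0 0 0 1 1

After press 2 at (0,2):
0 0 1 1 1
0 1 1 1 1
0 0 1 0 1
0 0 0 1 1

After press 3 at (1,2):
0 0 0 1 1
0 0 0 0 1
0 0 0 0 1
0 0 0 1 1

After press 4 at (3,4):
0 0 0 1 1
0 0 0 0 1
0 0 0 0 0
0 0 0 0 0

After press 5 at (0,4):
0 0 0 0 0
0 0 0 0 0
0 0 0 0 0
0 0 0 0 0

Lights still on: 0

Answer: yes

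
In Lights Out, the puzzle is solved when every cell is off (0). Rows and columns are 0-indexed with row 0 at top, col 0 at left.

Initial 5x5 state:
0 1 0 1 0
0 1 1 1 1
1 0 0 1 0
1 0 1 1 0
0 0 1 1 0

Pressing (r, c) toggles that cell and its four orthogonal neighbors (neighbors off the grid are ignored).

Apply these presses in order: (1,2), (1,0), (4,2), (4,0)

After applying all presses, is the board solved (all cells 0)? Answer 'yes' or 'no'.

After press 1 at (1,2):
0 1 1 1 0
0 0 0 0 1
1 0 1 1 0
1 0 1 1 0
0 0 1 1 0

After press 2 at (1,0):
1 1 1 1 0
1 1 0 0 1
0 0 1 1 0
1 0 1 1 0
0 0 1 1 0

After press 3 at (4,2):
1 1 1 1 0
1 1 0 0 1
0 0 1 1 0
1 0 0 1 0
0 1 0 0 0

After press 4 at (4,0):
1 1 1 1 0
1 1 0 0 1
0 0 1 1 0
0 0 0 1 0
1 0 0 0 0

Lights still on: 11

Answer: no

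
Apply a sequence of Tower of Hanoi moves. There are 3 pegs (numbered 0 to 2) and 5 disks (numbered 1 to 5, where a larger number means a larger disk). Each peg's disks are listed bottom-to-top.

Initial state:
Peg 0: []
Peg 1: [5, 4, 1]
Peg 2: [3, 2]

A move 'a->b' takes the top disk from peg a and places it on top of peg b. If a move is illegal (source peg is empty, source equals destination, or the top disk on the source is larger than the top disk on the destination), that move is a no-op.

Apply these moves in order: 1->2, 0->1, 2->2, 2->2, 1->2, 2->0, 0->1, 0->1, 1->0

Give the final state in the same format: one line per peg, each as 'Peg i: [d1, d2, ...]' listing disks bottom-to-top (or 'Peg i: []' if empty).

After move 1 (1->2):
Peg 0: []
Peg 1: [5, 4]
Peg 2: [3, 2, 1]

After move 2 (0->1):
Peg 0: []
Peg 1: [5, 4]
Peg 2: [3, 2, 1]

After move 3 (2->2):
Peg 0: []
Peg 1: [5, 4]
Peg 2: [3, 2, 1]

After move 4 (2->2):
Peg 0: []
Peg 1: [5, 4]
Peg 2: [3, 2, 1]

After move 5 (1->2):
Peg 0: []
Peg 1: [5, 4]
Peg 2: [3, 2, 1]

After move 6 (2->0):
Peg 0: [1]
Peg 1: [5, 4]
Peg 2: [3, 2]

After move 7 (0->1):
Peg 0: []
Peg 1: [5, 4, 1]
Peg 2: [3, 2]

After move 8 (0->1):
Peg 0: []
Peg 1: [5, 4, 1]
Peg 2: [3, 2]

After move 9 (1->0):
Peg 0: [1]
Peg 1: [5, 4]
Peg 2: [3, 2]

Answer: Peg 0: [1]
Peg 1: [5, 4]
Peg 2: [3, 2]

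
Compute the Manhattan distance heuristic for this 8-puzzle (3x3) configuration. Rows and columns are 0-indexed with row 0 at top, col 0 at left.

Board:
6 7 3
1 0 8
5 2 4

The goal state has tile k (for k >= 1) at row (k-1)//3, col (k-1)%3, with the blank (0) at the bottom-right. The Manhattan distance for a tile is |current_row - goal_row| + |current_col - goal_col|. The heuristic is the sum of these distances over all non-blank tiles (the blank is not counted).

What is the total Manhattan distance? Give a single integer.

Tile 6: (0,0)->(1,2) = 3
Tile 7: (0,1)->(2,0) = 3
Tile 3: (0,2)->(0,2) = 0
Tile 1: (1,0)->(0,0) = 1
Tile 8: (1,2)->(2,1) = 2
Tile 5: (2,0)->(1,1) = 2
Tile 2: (2,1)->(0,1) = 2
Tile 4: (2,2)->(1,0) = 3
Sum: 3 + 3 + 0 + 1 + 2 + 2 + 2 + 3 = 16

Answer: 16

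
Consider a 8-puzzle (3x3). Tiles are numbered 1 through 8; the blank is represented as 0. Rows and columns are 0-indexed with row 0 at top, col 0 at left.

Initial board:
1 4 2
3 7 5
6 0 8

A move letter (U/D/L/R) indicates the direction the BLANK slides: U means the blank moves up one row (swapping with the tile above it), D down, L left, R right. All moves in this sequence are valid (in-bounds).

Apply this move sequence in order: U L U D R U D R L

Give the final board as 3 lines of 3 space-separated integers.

Answer: 1 4 2
3 0 5
6 7 8

Derivation:
After move 1 (U):
1 4 2
3 0 5
6 7 8

After move 2 (L):
1 4 2
0 3 5
6 7 8

After move 3 (U):
0 4 2
1 3 5
6 7 8

After move 4 (D):
1 4 2
0 3 5
6 7 8

After move 5 (R):
1 4 2
3 0 5
6 7 8

After move 6 (U):
1 0 2
3 4 5
6 7 8

After move 7 (D):
1 4 2
3 0 5
6 7 8

After move 8 (R):
1 4 2
3 5 0
6 7 8

After move 9 (L):
1 4 2
3 0 5
6 7 8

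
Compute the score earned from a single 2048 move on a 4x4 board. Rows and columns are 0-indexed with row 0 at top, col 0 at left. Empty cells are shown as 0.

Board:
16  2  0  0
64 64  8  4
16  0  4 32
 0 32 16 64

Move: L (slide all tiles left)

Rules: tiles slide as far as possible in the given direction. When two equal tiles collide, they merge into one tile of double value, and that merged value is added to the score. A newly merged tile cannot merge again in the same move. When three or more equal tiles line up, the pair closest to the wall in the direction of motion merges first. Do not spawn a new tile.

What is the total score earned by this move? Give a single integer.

Answer: 128

Derivation:
Slide left:
row 0: [16, 2, 0, 0] -> [16, 2, 0, 0]  score +0 (running 0)
row 1: [64, 64, 8, 4] -> [128, 8, 4, 0]  score +128 (running 128)
row 2: [16, 0, 4, 32] -> [16, 4, 32, 0]  score +0 (running 128)
row 3: [0, 32, 16, 64] -> [32, 16, 64, 0]  score +0 (running 128)
Board after move:
 16   2   0   0
128   8   4   0
 16   4  32   0
 32  16  64   0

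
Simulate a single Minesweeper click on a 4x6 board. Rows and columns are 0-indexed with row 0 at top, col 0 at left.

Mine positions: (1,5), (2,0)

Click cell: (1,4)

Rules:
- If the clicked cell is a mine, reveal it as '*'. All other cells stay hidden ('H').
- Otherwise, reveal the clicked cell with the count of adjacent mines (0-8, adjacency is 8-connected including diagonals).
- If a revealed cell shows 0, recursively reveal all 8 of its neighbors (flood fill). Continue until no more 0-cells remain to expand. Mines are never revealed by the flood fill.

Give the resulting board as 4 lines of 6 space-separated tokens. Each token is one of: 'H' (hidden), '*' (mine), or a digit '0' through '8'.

H H H H H H
H H H H 1 H
H H H H H H
H H H H H H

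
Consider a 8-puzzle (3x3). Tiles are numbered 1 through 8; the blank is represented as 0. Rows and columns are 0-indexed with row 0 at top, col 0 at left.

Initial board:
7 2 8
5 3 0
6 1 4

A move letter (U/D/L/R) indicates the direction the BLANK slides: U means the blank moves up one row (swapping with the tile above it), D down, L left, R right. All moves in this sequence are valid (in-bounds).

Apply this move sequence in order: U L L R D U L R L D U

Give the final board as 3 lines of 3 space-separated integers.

Answer: 0 7 2
5 3 8
6 1 4

Derivation:
After move 1 (U):
7 2 0
5 3 8
6 1 4

After move 2 (L):
7 0 2
5 3 8
6 1 4

After move 3 (L):
0 7 2
5 3 8
6 1 4

After move 4 (R):
7 0 2
5 3 8
6 1 4

After move 5 (D):
7 3 2
5 0 8
6 1 4

After move 6 (U):
7 0 2
5 3 8
6 1 4

After move 7 (L):
0 7 2
5 3 8
6 1 4

After move 8 (R):
7 0 2
5 3 8
6 1 4

After move 9 (L):
0 7 2
5 3 8
6 1 4

After move 10 (D):
5 7 2
0 3 8
6 1 4

After move 11 (U):
0 7 2
5 3 8
6 1 4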